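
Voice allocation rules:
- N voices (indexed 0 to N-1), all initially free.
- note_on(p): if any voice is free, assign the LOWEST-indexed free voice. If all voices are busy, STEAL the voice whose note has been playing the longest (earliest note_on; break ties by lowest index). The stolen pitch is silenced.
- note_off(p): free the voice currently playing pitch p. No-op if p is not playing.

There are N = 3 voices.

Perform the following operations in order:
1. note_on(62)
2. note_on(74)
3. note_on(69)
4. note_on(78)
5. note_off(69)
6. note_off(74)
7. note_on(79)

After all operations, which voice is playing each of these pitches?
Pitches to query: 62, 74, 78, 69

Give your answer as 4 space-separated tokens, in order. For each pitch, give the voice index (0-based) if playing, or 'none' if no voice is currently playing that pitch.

Answer: none none 0 none

Derivation:
Op 1: note_on(62): voice 0 is free -> assigned | voices=[62 - -]
Op 2: note_on(74): voice 1 is free -> assigned | voices=[62 74 -]
Op 3: note_on(69): voice 2 is free -> assigned | voices=[62 74 69]
Op 4: note_on(78): all voices busy, STEAL voice 0 (pitch 62, oldest) -> assign | voices=[78 74 69]
Op 5: note_off(69): free voice 2 | voices=[78 74 -]
Op 6: note_off(74): free voice 1 | voices=[78 - -]
Op 7: note_on(79): voice 1 is free -> assigned | voices=[78 79 -]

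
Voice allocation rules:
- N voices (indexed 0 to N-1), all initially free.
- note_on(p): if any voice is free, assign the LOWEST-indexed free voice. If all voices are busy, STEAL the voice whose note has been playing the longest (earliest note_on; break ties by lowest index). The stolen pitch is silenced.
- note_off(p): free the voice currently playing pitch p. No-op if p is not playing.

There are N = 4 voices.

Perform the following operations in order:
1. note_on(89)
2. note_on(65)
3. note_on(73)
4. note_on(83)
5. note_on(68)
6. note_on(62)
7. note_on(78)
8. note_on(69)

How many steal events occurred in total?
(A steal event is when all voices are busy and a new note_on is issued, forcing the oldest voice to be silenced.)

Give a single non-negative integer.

Answer: 4

Derivation:
Op 1: note_on(89): voice 0 is free -> assigned | voices=[89 - - -]
Op 2: note_on(65): voice 1 is free -> assigned | voices=[89 65 - -]
Op 3: note_on(73): voice 2 is free -> assigned | voices=[89 65 73 -]
Op 4: note_on(83): voice 3 is free -> assigned | voices=[89 65 73 83]
Op 5: note_on(68): all voices busy, STEAL voice 0 (pitch 89, oldest) -> assign | voices=[68 65 73 83]
Op 6: note_on(62): all voices busy, STEAL voice 1 (pitch 65, oldest) -> assign | voices=[68 62 73 83]
Op 7: note_on(78): all voices busy, STEAL voice 2 (pitch 73, oldest) -> assign | voices=[68 62 78 83]
Op 8: note_on(69): all voices busy, STEAL voice 3 (pitch 83, oldest) -> assign | voices=[68 62 78 69]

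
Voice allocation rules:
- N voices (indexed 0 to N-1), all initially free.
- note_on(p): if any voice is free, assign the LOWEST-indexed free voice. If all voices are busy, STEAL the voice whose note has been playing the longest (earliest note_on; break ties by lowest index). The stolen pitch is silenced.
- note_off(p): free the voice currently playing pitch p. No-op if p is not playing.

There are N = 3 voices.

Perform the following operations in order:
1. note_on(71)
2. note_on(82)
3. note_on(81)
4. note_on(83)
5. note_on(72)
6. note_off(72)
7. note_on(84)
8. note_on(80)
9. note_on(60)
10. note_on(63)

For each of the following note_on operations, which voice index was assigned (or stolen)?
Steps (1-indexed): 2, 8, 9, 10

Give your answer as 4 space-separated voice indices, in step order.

Op 1: note_on(71): voice 0 is free -> assigned | voices=[71 - -]
Op 2: note_on(82): voice 1 is free -> assigned | voices=[71 82 -]
Op 3: note_on(81): voice 2 is free -> assigned | voices=[71 82 81]
Op 4: note_on(83): all voices busy, STEAL voice 0 (pitch 71, oldest) -> assign | voices=[83 82 81]
Op 5: note_on(72): all voices busy, STEAL voice 1 (pitch 82, oldest) -> assign | voices=[83 72 81]
Op 6: note_off(72): free voice 1 | voices=[83 - 81]
Op 7: note_on(84): voice 1 is free -> assigned | voices=[83 84 81]
Op 8: note_on(80): all voices busy, STEAL voice 2 (pitch 81, oldest) -> assign | voices=[83 84 80]
Op 9: note_on(60): all voices busy, STEAL voice 0 (pitch 83, oldest) -> assign | voices=[60 84 80]
Op 10: note_on(63): all voices busy, STEAL voice 1 (pitch 84, oldest) -> assign | voices=[60 63 80]

Answer: 1 2 0 1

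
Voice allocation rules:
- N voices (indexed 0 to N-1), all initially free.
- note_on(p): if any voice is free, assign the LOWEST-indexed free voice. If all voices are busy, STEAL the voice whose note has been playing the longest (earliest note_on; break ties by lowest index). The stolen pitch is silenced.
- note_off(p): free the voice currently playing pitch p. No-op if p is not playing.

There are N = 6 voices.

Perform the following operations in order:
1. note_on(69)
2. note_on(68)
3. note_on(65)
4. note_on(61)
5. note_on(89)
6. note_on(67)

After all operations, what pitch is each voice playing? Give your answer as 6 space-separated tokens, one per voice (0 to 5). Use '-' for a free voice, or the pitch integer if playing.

Op 1: note_on(69): voice 0 is free -> assigned | voices=[69 - - - - -]
Op 2: note_on(68): voice 1 is free -> assigned | voices=[69 68 - - - -]
Op 3: note_on(65): voice 2 is free -> assigned | voices=[69 68 65 - - -]
Op 4: note_on(61): voice 3 is free -> assigned | voices=[69 68 65 61 - -]
Op 5: note_on(89): voice 4 is free -> assigned | voices=[69 68 65 61 89 -]
Op 6: note_on(67): voice 5 is free -> assigned | voices=[69 68 65 61 89 67]

Answer: 69 68 65 61 89 67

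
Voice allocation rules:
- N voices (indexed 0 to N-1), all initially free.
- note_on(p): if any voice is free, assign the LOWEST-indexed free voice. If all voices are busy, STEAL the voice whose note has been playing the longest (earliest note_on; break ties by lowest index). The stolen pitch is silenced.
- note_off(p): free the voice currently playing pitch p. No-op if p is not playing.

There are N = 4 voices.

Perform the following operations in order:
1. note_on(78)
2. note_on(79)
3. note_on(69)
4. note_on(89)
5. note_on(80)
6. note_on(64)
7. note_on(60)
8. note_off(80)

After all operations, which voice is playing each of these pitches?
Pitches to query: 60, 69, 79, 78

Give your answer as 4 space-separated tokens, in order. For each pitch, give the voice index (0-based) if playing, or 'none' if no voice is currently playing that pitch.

Op 1: note_on(78): voice 0 is free -> assigned | voices=[78 - - -]
Op 2: note_on(79): voice 1 is free -> assigned | voices=[78 79 - -]
Op 3: note_on(69): voice 2 is free -> assigned | voices=[78 79 69 -]
Op 4: note_on(89): voice 3 is free -> assigned | voices=[78 79 69 89]
Op 5: note_on(80): all voices busy, STEAL voice 0 (pitch 78, oldest) -> assign | voices=[80 79 69 89]
Op 6: note_on(64): all voices busy, STEAL voice 1 (pitch 79, oldest) -> assign | voices=[80 64 69 89]
Op 7: note_on(60): all voices busy, STEAL voice 2 (pitch 69, oldest) -> assign | voices=[80 64 60 89]
Op 8: note_off(80): free voice 0 | voices=[- 64 60 89]

Answer: 2 none none none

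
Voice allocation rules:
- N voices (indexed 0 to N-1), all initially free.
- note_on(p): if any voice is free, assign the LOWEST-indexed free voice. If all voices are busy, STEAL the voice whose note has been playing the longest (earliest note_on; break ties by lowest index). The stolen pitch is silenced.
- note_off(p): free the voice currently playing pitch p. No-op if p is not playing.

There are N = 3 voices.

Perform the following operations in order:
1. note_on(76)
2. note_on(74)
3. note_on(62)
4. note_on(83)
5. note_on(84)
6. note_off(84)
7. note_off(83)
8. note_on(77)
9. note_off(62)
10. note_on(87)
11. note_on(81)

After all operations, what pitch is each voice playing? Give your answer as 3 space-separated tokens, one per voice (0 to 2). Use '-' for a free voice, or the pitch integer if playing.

Answer: 77 87 81

Derivation:
Op 1: note_on(76): voice 0 is free -> assigned | voices=[76 - -]
Op 2: note_on(74): voice 1 is free -> assigned | voices=[76 74 -]
Op 3: note_on(62): voice 2 is free -> assigned | voices=[76 74 62]
Op 4: note_on(83): all voices busy, STEAL voice 0 (pitch 76, oldest) -> assign | voices=[83 74 62]
Op 5: note_on(84): all voices busy, STEAL voice 1 (pitch 74, oldest) -> assign | voices=[83 84 62]
Op 6: note_off(84): free voice 1 | voices=[83 - 62]
Op 7: note_off(83): free voice 0 | voices=[- - 62]
Op 8: note_on(77): voice 0 is free -> assigned | voices=[77 - 62]
Op 9: note_off(62): free voice 2 | voices=[77 - -]
Op 10: note_on(87): voice 1 is free -> assigned | voices=[77 87 -]
Op 11: note_on(81): voice 2 is free -> assigned | voices=[77 87 81]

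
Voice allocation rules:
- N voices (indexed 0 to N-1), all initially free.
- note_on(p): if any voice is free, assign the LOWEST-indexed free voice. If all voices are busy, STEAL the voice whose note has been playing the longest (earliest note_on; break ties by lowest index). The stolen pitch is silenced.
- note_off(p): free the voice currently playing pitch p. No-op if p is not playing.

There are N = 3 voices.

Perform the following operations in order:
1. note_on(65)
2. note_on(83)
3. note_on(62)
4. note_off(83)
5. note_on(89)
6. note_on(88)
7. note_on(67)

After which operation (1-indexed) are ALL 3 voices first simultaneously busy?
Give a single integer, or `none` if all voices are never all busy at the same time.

Answer: 3

Derivation:
Op 1: note_on(65): voice 0 is free -> assigned | voices=[65 - -]
Op 2: note_on(83): voice 1 is free -> assigned | voices=[65 83 -]
Op 3: note_on(62): voice 2 is free -> assigned | voices=[65 83 62]
Op 4: note_off(83): free voice 1 | voices=[65 - 62]
Op 5: note_on(89): voice 1 is free -> assigned | voices=[65 89 62]
Op 6: note_on(88): all voices busy, STEAL voice 0 (pitch 65, oldest) -> assign | voices=[88 89 62]
Op 7: note_on(67): all voices busy, STEAL voice 2 (pitch 62, oldest) -> assign | voices=[88 89 67]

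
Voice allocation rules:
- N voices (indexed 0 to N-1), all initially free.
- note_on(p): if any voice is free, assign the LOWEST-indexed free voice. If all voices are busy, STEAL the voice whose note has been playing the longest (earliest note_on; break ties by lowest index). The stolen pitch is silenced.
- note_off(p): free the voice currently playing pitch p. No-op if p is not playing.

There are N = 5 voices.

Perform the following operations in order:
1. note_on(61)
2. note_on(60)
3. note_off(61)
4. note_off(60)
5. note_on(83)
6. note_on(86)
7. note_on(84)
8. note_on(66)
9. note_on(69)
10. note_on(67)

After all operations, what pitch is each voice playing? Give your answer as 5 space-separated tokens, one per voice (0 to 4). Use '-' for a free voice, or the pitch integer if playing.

Answer: 67 86 84 66 69

Derivation:
Op 1: note_on(61): voice 0 is free -> assigned | voices=[61 - - - -]
Op 2: note_on(60): voice 1 is free -> assigned | voices=[61 60 - - -]
Op 3: note_off(61): free voice 0 | voices=[- 60 - - -]
Op 4: note_off(60): free voice 1 | voices=[- - - - -]
Op 5: note_on(83): voice 0 is free -> assigned | voices=[83 - - - -]
Op 6: note_on(86): voice 1 is free -> assigned | voices=[83 86 - - -]
Op 7: note_on(84): voice 2 is free -> assigned | voices=[83 86 84 - -]
Op 8: note_on(66): voice 3 is free -> assigned | voices=[83 86 84 66 -]
Op 9: note_on(69): voice 4 is free -> assigned | voices=[83 86 84 66 69]
Op 10: note_on(67): all voices busy, STEAL voice 0 (pitch 83, oldest) -> assign | voices=[67 86 84 66 69]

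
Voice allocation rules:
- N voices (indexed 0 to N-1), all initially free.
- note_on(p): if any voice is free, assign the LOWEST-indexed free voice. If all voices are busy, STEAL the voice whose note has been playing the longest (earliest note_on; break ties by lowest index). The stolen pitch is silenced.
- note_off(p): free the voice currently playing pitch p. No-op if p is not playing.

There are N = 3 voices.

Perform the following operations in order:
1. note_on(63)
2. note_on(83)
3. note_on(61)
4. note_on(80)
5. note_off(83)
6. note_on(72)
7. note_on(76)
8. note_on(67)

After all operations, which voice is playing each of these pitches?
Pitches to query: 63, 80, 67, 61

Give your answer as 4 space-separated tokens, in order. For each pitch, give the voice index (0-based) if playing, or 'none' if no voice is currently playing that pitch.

Answer: none none 0 none

Derivation:
Op 1: note_on(63): voice 0 is free -> assigned | voices=[63 - -]
Op 2: note_on(83): voice 1 is free -> assigned | voices=[63 83 -]
Op 3: note_on(61): voice 2 is free -> assigned | voices=[63 83 61]
Op 4: note_on(80): all voices busy, STEAL voice 0 (pitch 63, oldest) -> assign | voices=[80 83 61]
Op 5: note_off(83): free voice 1 | voices=[80 - 61]
Op 6: note_on(72): voice 1 is free -> assigned | voices=[80 72 61]
Op 7: note_on(76): all voices busy, STEAL voice 2 (pitch 61, oldest) -> assign | voices=[80 72 76]
Op 8: note_on(67): all voices busy, STEAL voice 0 (pitch 80, oldest) -> assign | voices=[67 72 76]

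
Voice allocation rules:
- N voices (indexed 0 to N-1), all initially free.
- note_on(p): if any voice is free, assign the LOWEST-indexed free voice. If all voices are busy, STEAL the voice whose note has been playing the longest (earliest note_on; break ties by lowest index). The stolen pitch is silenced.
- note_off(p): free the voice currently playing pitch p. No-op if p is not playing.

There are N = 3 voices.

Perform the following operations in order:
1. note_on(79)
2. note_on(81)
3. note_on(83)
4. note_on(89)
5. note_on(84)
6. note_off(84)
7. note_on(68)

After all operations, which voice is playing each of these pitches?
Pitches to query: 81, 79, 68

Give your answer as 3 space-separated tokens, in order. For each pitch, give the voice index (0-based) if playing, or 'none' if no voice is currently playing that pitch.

Op 1: note_on(79): voice 0 is free -> assigned | voices=[79 - -]
Op 2: note_on(81): voice 1 is free -> assigned | voices=[79 81 -]
Op 3: note_on(83): voice 2 is free -> assigned | voices=[79 81 83]
Op 4: note_on(89): all voices busy, STEAL voice 0 (pitch 79, oldest) -> assign | voices=[89 81 83]
Op 5: note_on(84): all voices busy, STEAL voice 1 (pitch 81, oldest) -> assign | voices=[89 84 83]
Op 6: note_off(84): free voice 1 | voices=[89 - 83]
Op 7: note_on(68): voice 1 is free -> assigned | voices=[89 68 83]

Answer: none none 1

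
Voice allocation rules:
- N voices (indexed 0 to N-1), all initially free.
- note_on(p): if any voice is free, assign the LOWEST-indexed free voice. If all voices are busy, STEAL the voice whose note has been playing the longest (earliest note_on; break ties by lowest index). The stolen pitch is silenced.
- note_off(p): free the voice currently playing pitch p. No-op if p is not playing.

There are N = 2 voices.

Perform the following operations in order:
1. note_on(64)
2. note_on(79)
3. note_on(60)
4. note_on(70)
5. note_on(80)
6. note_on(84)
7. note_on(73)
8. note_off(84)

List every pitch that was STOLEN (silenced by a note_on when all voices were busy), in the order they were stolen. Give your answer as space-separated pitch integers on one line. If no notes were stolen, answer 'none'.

Op 1: note_on(64): voice 0 is free -> assigned | voices=[64 -]
Op 2: note_on(79): voice 1 is free -> assigned | voices=[64 79]
Op 3: note_on(60): all voices busy, STEAL voice 0 (pitch 64, oldest) -> assign | voices=[60 79]
Op 4: note_on(70): all voices busy, STEAL voice 1 (pitch 79, oldest) -> assign | voices=[60 70]
Op 5: note_on(80): all voices busy, STEAL voice 0 (pitch 60, oldest) -> assign | voices=[80 70]
Op 6: note_on(84): all voices busy, STEAL voice 1 (pitch 70, oldest) -> assign | voices=[80 84]
Op 7: note_on(73): all voices busy, STEAL voice 0 (pitch 80, oldest) -> assign | voices=[73 84]
Op 8: note_off(84): free voice 1 | voices=[73 -]

Answer: 64 79 60 70 80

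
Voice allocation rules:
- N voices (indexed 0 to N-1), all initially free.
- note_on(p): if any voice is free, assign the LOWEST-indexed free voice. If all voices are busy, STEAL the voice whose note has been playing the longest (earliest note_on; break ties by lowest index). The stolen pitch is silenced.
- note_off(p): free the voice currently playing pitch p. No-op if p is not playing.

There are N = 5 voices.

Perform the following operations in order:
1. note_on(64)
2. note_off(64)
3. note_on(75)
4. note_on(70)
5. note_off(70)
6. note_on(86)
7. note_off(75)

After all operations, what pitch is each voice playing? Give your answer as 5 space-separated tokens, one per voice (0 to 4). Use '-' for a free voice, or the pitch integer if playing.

Answer: - 86 - - -

Derivation:
Op 1: note_on(64): voice 0 is free -> assigned | voices=[64 - - - -]
Op 2: note_off(64): free voice 0 | voices=[- - - - -]
Op 3: note_on(75): voice 0 is free -> assigned | voices=[75 - - - -]
Op 4: note_on(70): voice 1 is free -> assigned | voices=[75 70 - - -]
Op 5: note_off(70): free voice 1 | voices=[75 - - - -]
Op 6: note_on(86): voice 1 is free -> assigned | voices=[75 86 - - -]
Op 7: note_off(75): free voice 0 | voices=[- 86 - - -]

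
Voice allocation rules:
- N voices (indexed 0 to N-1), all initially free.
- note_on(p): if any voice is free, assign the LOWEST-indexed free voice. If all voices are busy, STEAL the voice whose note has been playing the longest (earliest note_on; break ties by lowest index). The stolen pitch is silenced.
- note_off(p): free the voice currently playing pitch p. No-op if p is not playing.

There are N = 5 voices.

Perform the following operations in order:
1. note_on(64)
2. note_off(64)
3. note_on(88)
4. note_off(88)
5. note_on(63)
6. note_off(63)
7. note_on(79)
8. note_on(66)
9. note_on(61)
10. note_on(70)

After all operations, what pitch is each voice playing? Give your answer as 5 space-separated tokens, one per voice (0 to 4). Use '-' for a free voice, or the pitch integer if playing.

Answer: 79 66 61 70 -

Derivation:
Op 1: note_on(64): voice 0 is free -> assigned | voices=[64 - - - -]
Op 2: note_off(64): free voice 0 | voices=[- - - - -]
Op 3: note_on(88): voice 0 is free -> assigned | voices=[88 - - - -]
Op 4: note_off(88): free voice 0 | voices=[- - - - -]
Op 5: note_on(63): voice 0 is free -> assigned | voices=[63 - - - -]
Op 6: note_off(63): free voice 0 | voices=[- - - - -]
Op 7: note_on(79): voice 0 is free -> assigned | voices=[79 - - - -]
Op 8: note_on(66): voice 1 is free -> assigned | voices=[79 66 - - -]
Op 9: note_on(61): voice 2 is free -> assigned | voices=[79 66 61 - -]
Op 10: note_on(70): voice 3 is free -> assigned | voices=[79 66 61 70 -]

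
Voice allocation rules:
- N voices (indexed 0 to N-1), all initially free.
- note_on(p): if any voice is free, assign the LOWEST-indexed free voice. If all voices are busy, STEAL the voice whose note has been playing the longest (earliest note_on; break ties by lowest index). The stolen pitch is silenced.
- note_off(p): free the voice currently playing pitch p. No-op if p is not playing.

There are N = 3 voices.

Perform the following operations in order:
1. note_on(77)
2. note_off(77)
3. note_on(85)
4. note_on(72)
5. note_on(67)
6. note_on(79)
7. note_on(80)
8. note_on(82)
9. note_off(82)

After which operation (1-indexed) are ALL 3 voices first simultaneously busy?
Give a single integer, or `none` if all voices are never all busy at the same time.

Op 1: note_on(77): voice 0 is free -> assigned | voices=[77 - -]
Op 2: note_off(77): free voice 0 | voices=[- - -]
Op 3: note_on(85): voice 0 is free -> assigned | voices=[85 - -]
Op 4: note_on(72): voice 1 is free -> assigned | voices=[85 72 -]
Op 5: note_on(67): voice 2 is free -> assigned | voices=[85 72 67]
Op 6: note_on(79): all voices busy, STEAL voice 0 (pitch 85, oldest) -> assign | voices=[79 72 67]
Op 7: note_on(80): all voices busy, STEAL voice 1 (pitch 72, oldest) -> assign | voices=[79 80 67]
Op 8: note_on(82): all voices busy, STEAL voice 2 (pitch 67, oldest) -> assign | voices=[79 80 82]
Op 9: note_off(82): free voice 2 | voices=[79 80 -]

Answer: 5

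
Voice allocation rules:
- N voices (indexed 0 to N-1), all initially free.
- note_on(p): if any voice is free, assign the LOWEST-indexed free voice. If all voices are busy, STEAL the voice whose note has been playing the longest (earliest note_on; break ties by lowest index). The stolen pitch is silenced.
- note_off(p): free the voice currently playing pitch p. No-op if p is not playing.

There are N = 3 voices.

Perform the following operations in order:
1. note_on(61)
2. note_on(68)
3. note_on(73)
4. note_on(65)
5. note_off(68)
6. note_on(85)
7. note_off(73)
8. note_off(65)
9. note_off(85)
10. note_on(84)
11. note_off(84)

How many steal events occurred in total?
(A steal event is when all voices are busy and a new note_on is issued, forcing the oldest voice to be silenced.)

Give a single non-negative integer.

Answer: 1

Derivation:
Op 1: note_on(61): voice 0 is free -> assigned | voices=[61 - -]
Op 2: note_on(68): voice 1 is free -> assigned | voices=[61 68 -]
Op 3: note_on(73): voice 2 is free -> assigned | voices=[61 68 73]
Op 4: note_on(65): all voices busy, STEAL voice 0 (pitch 61, oldest) -> assign | voices=[65 68 73]
Op 5: note_off(68): free voice 1 | voices=[65 - 73]
Op 6: note_on(85): voice 1 is free -> assigned | voices=[65 85 73]
Op 7: note_off(73): free voice 2 | voices=[65 85 -]
Op 8: note_off(65): free voice 0 | voices=[- 85 -]
Op 9: note_off(85): free voice 1 | voices=[- - -]
Op 10: note_on(84): voice 0 is free -> assigned | voices=[84 - -]
Op 11: note_off(84): free voice 0 | voices=[- - -]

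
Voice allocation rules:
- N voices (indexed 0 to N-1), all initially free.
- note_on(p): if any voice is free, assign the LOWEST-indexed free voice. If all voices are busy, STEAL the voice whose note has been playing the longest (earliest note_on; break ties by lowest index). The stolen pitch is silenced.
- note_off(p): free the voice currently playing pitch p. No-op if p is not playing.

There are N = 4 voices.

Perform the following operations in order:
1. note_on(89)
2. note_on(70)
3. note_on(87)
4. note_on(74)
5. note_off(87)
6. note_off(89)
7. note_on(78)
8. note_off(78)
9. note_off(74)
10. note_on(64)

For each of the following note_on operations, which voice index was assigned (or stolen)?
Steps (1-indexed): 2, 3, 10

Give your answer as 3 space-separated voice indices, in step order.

Op 1: note_on(89): voice 0 is free -> assigned | voices=[89 - - -]
Op 2: note_on(70): voice 1 is free -> assigned | voices=[89 70 - -]
Op 3: note_on(87): voice 2 is free -> assigned | voices=[89 70 87 -]
Op 4: note_on(74): voice 3 is free -> assigned | voices=[89 70 87 74]
Op 5: note_off(87): free voice 2 | voices=[89 70 - 74]
Op 6: note_off(89): free voice 0 | voices=[- 70 - 74]
Op 7: note_on(78): voice 0 is free -> assigned | voices=[78 70 - 74]
Op 8: note_off(78): free voice 0 | voices=[- 70 - 74]
Op 9: note_off(74): free voice 3 | voices=[- 70 - -]
Op 10: note_on(64): voice 0 is free -> assigned | voices=[64 70 - -]

Answer: 1 2 0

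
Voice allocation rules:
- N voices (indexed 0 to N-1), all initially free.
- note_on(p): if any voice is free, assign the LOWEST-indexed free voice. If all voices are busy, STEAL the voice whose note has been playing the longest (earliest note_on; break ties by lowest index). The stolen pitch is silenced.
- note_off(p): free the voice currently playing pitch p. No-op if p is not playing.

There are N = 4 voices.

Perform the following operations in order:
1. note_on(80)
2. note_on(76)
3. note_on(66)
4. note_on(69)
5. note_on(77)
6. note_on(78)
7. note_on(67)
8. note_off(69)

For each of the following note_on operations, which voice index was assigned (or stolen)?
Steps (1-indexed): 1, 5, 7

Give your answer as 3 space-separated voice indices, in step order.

Op 1: note_on(80): voice 0 is free -> assigned | voices=[80 - - -]
Op 2: note_on(76): voice 1 is free -> assigned | voices=[80 76 - -]
Op 3: note_on(66): voice 2 is free -> assigned | voices=[80 76 66 -]
Op 4: note_on(69): voice 3 is free -> assigned | voices=[80 76 66 69]
Op 5: note_on(77): all voices busy, STEAL voice 0 (pitch 80, oldest) -> assign | voices=[77 76 66 69]
Op 6: note_on(78): all voices busy, STEAL voice 1 (pitch 76, oldest) -> assign | voices=[77 78 66 69]
Op 7: note_on(67): all voices busy, STEAL voice 2 (pitch 66, oldest) -> assign | voices=[77 78 67 69]
Op 8: note_off(69): free voice 3 | voices=[77 78 67 -]

Answer: 0 0 2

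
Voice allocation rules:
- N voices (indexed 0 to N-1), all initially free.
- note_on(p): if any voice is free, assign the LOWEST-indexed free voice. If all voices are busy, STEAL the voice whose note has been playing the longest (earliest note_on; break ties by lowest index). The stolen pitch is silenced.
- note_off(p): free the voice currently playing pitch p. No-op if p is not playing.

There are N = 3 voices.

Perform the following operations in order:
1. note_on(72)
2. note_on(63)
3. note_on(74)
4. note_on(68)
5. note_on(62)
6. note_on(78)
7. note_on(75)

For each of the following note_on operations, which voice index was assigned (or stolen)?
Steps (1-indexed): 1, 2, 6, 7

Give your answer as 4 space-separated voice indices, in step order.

Answer: 0 1 2 0

Derivation:
Op 1: note_on(72): voice 0 is free -> assigned | voices=[72 - -]
Op 2: note_on(63): voice 1 is free -> assigned | voices=[72 63 -]
Op 3: note_on(74): voice 2 is free -> assigned | voices=[72 63 74]
Op 4: note_on(68): all voices busy, STEAL voice 0 (pitch 72, oldest) -> assign | voices=[68 63 74]
Op 5: note_on(62): all voices busy, STEAL voice 1 (pitch 63, oldest) -> assign | voices=[68 62 74]
Op 6: note_on(78): all voices busy, STEAL voice 2 (pitch 74, oldest) -> assign | voices=[68 62 78]
Op 7: note_on(75): all voices busy, STEAL voice 0 (pitch 68, oldest) -> assign | voices=[75 62 78]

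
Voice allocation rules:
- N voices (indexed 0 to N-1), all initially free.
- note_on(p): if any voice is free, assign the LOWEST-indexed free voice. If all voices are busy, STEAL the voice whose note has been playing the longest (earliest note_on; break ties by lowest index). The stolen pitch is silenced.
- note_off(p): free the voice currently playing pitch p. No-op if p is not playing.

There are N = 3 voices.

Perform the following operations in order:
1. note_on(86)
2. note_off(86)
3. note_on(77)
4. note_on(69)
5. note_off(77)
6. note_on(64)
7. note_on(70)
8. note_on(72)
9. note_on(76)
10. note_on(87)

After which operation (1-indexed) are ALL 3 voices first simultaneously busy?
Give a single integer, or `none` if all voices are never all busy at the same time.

Answer: 7

Derivation:
Op 1: note_on(86): voice 0 is free -> assigned | voices=[86 - -]
Op 2: note_off(86): free voice 0 | voices=[- - -]
Op 3: note_on(77): voice 0 is free -> assigned | voices=[77 - -]
Op 4: note_on(69): voice 1 is free -> assigned | voices=[77 69 -]
Op 5: note_off(77): free voice 0 | voices=[- 69 -]
Op 6: note_on(64): voice 0 is free -> assigned | voices=[64 69 -]
Op 7: note_on(70): voice 2 is free -> assigned | voices=[64 69 70]
Op 8: note_on(72): all voices busy, STEAL voice 1 (pitch 69, oldest) -> assign | voices=[64 72 70]
Op 9: note_on(76): all voices busy, STEAL voice 0 (pitch 64, oldest) -> assign | voices=[76 72 70]
Op 10: note_on(87): all voices busy, STEAL voice 2 (pitch 70, oldest) -> assign | voices=[76 72 87]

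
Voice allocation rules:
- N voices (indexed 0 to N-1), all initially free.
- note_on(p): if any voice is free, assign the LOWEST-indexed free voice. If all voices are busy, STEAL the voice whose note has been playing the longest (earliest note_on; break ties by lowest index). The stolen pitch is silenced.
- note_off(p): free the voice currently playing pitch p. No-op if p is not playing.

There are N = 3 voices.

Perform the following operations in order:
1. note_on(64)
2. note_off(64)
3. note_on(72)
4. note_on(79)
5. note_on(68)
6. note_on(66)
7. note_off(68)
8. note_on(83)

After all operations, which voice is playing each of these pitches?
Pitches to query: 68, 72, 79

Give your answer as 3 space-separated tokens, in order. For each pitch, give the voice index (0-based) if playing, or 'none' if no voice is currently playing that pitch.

Answer: none none 1

Derivation:
Op 1: note_on(64): voice 0 is free -> assigned | voices=[64 - -]
Op 2: note_off(64): free voice 0 | voices=[- - -]
Op 3: note_on(72): voice 0 is free -> assigned | voices=[72 - -]
Op 4: note_on(79): voice 1 is free -> assigned | voices=[72 79 -]
Op 5: note_on(68): voice 2 is free -> assigned | voices=[72 79 68]
Op 6: note_on(66): all voices busy, STEAL voice 0 (pitch 72, oldest) -> assign | voices=[66 79 68]
Op 7: note_off(68): free voice 2 | voices=[66 79 -]
Op 8: note_on(83): voice 2 is free -> assigned | voices=[66 79 83]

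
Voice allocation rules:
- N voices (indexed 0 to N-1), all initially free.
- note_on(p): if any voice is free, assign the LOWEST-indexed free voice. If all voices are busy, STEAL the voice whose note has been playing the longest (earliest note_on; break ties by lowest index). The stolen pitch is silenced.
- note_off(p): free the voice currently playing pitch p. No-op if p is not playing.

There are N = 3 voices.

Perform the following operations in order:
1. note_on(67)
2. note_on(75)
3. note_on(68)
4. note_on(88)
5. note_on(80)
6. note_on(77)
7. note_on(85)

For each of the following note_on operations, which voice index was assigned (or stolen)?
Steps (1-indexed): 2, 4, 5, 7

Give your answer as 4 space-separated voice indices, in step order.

Op 1: note_on(67): voice 0 is free -> assigned | voices=[67 - -]
Op 2: note_on(75): voice 1 is free -> assigned | voices=[67 75 -]
Op 3: note_on(68): voice 2 is free -> assigned | voices=[67 75 68]
Op 4: note_on(88): all voices busy, STEAL voice 0 (pitch 67, oldest) -> assign | voices=[88 75 68]
Op 5: note_on(80): all voices busy, STEAL voice 1 (pitch 75, oldest) -> assign | voices=[88 80 68]
Op 6: note_on(77): all voices busy, STEAL voice 2 (pitch 68, oldest) -> assign | voices=[88 80 77]
Op 7: note_on(85): all voices busy, STEAL voice 0 (pitch 88, oldest) -> assign | voices=[85 80 77]

Answer: 1 0 1 0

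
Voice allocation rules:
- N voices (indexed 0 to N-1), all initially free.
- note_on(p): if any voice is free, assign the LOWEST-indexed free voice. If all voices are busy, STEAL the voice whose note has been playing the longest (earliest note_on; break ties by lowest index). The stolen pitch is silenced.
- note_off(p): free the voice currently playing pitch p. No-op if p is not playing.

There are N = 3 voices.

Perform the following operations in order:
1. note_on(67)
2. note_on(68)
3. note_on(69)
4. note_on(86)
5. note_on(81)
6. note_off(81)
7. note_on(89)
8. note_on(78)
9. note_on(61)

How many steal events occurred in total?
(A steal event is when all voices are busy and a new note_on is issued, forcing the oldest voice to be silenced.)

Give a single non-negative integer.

Op 1: note_on(67): voice 0 is free -> assigned | voices=[67 - -]
Op 2: note_on(68): voice 1 is free -> assigned | voices=[67 68 -]
Op 3: note_on(69): voice 2 is free -> assigned | voices=[67 68 69]
Op 4: note_on(86): all voices busy, STEAL voice 0 (pitch 67, oldest) -> assign | voices=[86 68 69]
Op 5: note_on(81): all voices busy, STEAL voice 1 (pitch 68, oldest) -> assign | voices=[86 81 69]
Op 6: note_off(81): free voice 1 | voices=[86 - 69]
Op 7: note_on(89): voice 1 is free -> assigned | voices=[86 89 69]
Op 8: note_on(78): all voices busy, STEAL voice 2 (pitch 69, oldest) -> assign | voices=[86 89 78]
Op 9: note_on(61): all voices busy, STEAL voice 0 (pitch 86, oldest) -> assign | voices=[61 89 78]

Answer: 4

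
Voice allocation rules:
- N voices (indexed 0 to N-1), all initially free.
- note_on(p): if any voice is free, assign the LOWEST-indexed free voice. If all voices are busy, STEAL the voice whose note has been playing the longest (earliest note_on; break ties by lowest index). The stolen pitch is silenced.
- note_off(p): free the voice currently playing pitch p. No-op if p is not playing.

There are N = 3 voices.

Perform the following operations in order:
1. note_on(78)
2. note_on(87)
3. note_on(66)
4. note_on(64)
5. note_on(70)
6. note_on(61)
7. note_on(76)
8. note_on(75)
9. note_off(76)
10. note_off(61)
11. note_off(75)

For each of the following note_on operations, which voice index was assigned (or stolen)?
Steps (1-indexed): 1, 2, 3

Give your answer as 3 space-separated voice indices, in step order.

Answer: 0 1 2

Derivation:
Op 1: note_on(78): voice 0 is free -> assigned | voices=[78 - -]
Op 2: note_on(87): voice 1 is free -> assigned | voices=[78 87 -]
Op 3: note_on(66): voice 2 is free -> assigned | voices=[78 87 66]
Op 4: note_on(64): all voices busy, STEAL voice 0 (pitch 78, oldest) -> assign | voices=[64 87 66]
Op 5: note_on(70): all voices busy, STEAL voice 1 (pitch 87, oldest) -> assign | voices=[64 70 66]
Op 6: note_on(61): all voices busy, STEAL voice 2 (pitch 66, oldest) -> assign | voices=[64 70 61]
Op 7: note_on(76): all voices busy, STEAL voice 0 (pitch 64, oldest) -> assign | voices=[76 70 61]
Op 8: note_on(75): all voices busy, STEAL voice 1 (pitch 70, oldest) -> assign | voices=[76 75 61]
Op 9: note_off(76): free voice 0 | voices=[- 75 61]
Op 10: note_off(61): free voice 2 | voices=[- 75 -]
Op 11: note_off(75): free voice 1 | voices=[- - -]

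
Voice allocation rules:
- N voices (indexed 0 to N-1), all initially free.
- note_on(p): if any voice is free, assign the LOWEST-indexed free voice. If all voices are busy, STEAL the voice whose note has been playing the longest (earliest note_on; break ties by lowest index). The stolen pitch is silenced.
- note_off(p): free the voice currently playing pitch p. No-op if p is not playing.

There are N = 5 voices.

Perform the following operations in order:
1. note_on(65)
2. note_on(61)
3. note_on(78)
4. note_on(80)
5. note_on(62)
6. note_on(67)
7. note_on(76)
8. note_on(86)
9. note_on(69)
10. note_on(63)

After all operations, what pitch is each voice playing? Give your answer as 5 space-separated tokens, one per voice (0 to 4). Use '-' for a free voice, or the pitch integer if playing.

Op 1: note_on(65): voice 0 is free -> assigned | voices=[65 - - - -]
Op 2: note_on(61): voice 1 is free -> assigned | voices=[65 61 - - -]
Op 3: note_on(78): voice 2 is free -> assigned | voices=[65 61 78 - -]
Op 4: note_on(80): voice 3 is free -> assigned | voices=[65 61 78 80 -]
Op 5: note_on(62): voice 4 is free -> assigned | voices=[65 61 78 80 62]
Op 6: note_on(67): all voices busy, STEAL voice 0 (pitch 65, oldest) -> assign | voices=[67 61 78 80 62]
Op 7: note_on(76): all voices busy, STEAL voice 1 (pitch 61, oldest) -> assign | voices=[67 76 78 80 62]
Op 8: note_on(86): all voices busy, STEAL voice 2 (pitch 78, oldest) -> assign | voices=[67 76 86 80 62]
Op 9: note_on(69): all voices busy, STEAL voice 3 (pitch 80, oldest) -> assign | voices=[67 76 86 69 62]
Op 10: note_on(63): all voices busy, STEAL voice 4 (pitch 62, oldest) -> assign | voices=[67 76 86 69 63]

Answer: 67 76 86 69 63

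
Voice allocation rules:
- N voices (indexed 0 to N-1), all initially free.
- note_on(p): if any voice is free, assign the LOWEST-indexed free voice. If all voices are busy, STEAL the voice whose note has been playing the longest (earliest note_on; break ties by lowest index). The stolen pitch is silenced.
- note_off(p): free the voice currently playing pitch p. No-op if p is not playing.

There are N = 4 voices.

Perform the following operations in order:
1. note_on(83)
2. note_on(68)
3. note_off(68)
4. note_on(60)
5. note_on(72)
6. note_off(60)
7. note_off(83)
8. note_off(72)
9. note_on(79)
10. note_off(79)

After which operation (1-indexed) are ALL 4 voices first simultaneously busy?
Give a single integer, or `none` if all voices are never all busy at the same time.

Answer: none

Derivation:
Op 1: note_on(83): voice 0 is free -> assigned | voices=[83 - - -]
Op 2: note_on(68): voice 1 is free -> assigned | voices=[83 68 - -]
Op 3: note_off(68): free voice 1 | voices=[83 - - -]
Op 4: note_on(60): voice 1 is free -> assigned | voices=[83 60 - -]
Op 5: note_on(72): voice 2 is free -> assigned | voices=[83 60 72 -]
Op 6: note_off(60): free voice 1 | voices=[83 - 72 -]
Op 7: note_off(83): free voice 0 | voices=[- - 72 -]
Op 8: note_off(72): free voice 2 | voices=[- - - -]
Op 9: note_on(79): voice 0 is free -> assigned | voices=[79 - - -]
Op 10: note_off(79): free voice 0 | voices=[- - - -]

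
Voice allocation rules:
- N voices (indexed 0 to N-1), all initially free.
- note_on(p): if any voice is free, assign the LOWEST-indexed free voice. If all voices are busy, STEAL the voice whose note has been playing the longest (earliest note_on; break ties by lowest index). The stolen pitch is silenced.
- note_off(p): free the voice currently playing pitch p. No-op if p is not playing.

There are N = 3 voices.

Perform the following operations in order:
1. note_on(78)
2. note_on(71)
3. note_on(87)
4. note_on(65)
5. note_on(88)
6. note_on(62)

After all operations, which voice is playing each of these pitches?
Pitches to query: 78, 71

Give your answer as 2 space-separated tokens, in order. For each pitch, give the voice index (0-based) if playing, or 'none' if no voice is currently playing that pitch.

Op 1: note_on(78): voice 0 is free -> assigned | voices=[78 - -]
Op 2: note_on(71): voice 1 is free -> assigned | voices=[78 71 -]
Op 3: note_on(87): voice 2 is free -> assigned | voices=[78 71 87]
Op 4: note_on(65): all voices busy, STEAL voice 0 (pitch 78, oldest) -> assign | voices=[65 71 87]
Op 5: note_on(88): all voices busy, STEAL voice 1 (pitch 71, oldest) -> assign | voices=[65 88 87]
Op 6: note_on(62): all voices busy, STEAL voice 2 (pitch 87, oldest) -> assign | voices=[65 88 62]

Answer: none none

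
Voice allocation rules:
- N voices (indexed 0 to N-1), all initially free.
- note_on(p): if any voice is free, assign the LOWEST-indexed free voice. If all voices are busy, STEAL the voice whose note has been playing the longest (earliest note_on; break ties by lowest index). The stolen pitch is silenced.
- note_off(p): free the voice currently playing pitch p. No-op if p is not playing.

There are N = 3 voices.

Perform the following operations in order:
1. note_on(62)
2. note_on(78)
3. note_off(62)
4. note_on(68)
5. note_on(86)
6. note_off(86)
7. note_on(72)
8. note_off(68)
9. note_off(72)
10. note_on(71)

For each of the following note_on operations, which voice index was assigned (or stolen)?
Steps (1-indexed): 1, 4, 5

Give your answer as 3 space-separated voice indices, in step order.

Op 1: note_on(62): voice 0 is free -> assigned | voices=[62 - -]
Op 2: note_on(78): voice 1 is free -> assigned | voices=[62 78 -]
Op 3: note_off(62): free voice 0 | voices=[- 78 -]
Op 4: note_on(68): voice 0 is free -> assigned | voices=[68 78 -]
Op 5: note_on(86): voice 2 is free -> assigned | voices=[68 78 86]
Op 6: note_off(86): free voice 2 | voices=[68 78 -]
Op 7: note_on(72): voice 2 is free -> assigned | voices=[68 78 72]
Op 8: note_off(68): free voice 0 | voices=[- 78 72]
Op 9: note_off(72): free voice 2 | voices=[- 78 -]
Op 10: note_on(71): voice 0 is free -> assigned | voices=[71 78 -]

Answer: 0 0 2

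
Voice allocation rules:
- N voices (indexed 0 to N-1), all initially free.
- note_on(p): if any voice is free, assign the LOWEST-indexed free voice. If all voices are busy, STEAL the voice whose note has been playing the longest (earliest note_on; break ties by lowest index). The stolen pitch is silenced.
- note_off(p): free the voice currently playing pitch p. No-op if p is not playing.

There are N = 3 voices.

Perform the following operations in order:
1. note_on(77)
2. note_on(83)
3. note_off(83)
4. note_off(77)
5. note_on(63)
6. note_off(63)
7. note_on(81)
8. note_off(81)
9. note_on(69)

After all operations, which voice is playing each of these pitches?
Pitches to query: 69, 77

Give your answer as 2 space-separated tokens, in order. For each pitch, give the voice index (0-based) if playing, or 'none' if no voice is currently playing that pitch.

Answer: 0 none

Derivation:
Op 1: note_on(77): voice 0 is free -> assigned | voices=[77 - -]
Op 2: note_on(83): voice 1 is free -> assigned | voices=[77 83 -]
Op 3: note_off(83): free voice 1 | voices=[77 - -]
Op 4: note_off(77): free voice 0 | voices=[- - -]
Op 5: note_on(63): voice 0 is free -> assigned | voices=[63 - -]
Op 6: note_off(63): free voice 0 | voices=[- - -]
Op 7: note_on(81): voice 0 is free -> assigned | voices=[81 - -]
Op 8: note_off(81): free voice 0 | voices=[- - -]
Op 9: note_on(69): voice 0 is free -> assigned | voices=[69 - -]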